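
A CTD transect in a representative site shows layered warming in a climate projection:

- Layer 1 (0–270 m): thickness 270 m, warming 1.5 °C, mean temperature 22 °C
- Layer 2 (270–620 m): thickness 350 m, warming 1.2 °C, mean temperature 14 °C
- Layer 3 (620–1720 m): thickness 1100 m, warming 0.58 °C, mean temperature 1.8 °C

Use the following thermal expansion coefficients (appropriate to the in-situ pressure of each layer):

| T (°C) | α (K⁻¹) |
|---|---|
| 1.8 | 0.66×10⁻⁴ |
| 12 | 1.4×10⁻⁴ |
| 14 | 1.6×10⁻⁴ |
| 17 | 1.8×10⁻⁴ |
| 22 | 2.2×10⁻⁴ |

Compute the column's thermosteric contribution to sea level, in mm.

Δh ≈ 200 mm

Layer 1 at 22 °C → α = 2.2×10⁻⁴ K⁻¹
Layer 2 at 14 °C → α = 1.6×10⁻⁴ K⁻¹
Layer 3 at 1.8 °C → α = 0.66×10⁻⁴ K⁻¹
270 × 2.2×10⁻⁴ × 1.5 = 0.08910 m
270–620 m: 350 × 1.2 × 1.6×10⁻⁴ = 0.06720 m
620–1720 m: 1100 × 0.66×10⁻⁴ × 0.58 = 0.042108 m
Δh = 0.08910 + 0.06720 + 0.042108 = 0.198408 m ≈ 200 mm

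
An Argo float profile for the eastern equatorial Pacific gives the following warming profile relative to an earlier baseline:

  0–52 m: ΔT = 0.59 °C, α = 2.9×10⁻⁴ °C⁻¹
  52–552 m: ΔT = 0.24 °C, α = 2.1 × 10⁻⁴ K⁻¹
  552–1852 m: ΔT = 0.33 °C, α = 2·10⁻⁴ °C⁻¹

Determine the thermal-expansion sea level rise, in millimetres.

0.59 × 2.9×10⁻⁴ × 52 = 0.0088972 m
52–552 m: 2.1×10⁻⁴ × 0.24 × 500 = 0.02520 m
552–1852 m: 2×10⁻⁴ × 1300 × 0.33 = 0.08580 m
Δh = 0.0088972 + 0.02520 + 0.08580 = 0.1198972 m

120 mm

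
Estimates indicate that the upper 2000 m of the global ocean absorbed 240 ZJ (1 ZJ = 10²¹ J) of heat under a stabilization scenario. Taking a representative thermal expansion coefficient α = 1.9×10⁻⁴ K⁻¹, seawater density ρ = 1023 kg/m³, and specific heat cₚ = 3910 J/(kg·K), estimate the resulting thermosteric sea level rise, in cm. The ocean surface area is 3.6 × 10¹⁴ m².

Per unit area: Q = 240×10²¹ / (3.6×10¹⁴) ≈ 6.667×10⁸ J/m²
Δh = αQ/(ρcₚ) = 1.9×10⁻⁴ × 6.667×10⁸ / (1023 × 3910) ≈ 0.031669 m

3.2 cm of thermosteric rise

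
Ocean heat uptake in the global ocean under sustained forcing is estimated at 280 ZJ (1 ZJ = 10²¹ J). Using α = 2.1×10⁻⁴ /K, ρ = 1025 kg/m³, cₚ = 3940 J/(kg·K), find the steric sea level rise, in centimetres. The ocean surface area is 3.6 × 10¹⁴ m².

Per unit area: Q = 280×10²¹ / (3.6×10¹⁴) ≈ 7.778×10⁸ J/m²
Δh = αQ/(ρcₚ) = 2.1×10⁻⁴ × 7.778×10⁸ / (1025 × 3940) ≈ 0.040445 m

4.04 cm of thermosteric rise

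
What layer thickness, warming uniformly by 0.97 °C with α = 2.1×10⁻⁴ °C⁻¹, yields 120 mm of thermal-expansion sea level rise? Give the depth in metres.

H = Δh/(αΔT) = 0.12 / (2.1×10⁻⁴ × 0.97) ≈ 589.1 m

about 590 m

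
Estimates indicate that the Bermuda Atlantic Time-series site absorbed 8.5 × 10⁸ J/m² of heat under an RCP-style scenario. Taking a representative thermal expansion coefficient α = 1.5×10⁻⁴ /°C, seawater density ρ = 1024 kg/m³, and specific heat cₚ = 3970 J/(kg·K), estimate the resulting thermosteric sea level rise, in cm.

Δh ≈ 3.14 cm

Δh = αQ/(ρcₚ) = 1.5×10⁻⁴ × 8.5×10⁸ / (1024 × 3970) ≈ 0.031363 m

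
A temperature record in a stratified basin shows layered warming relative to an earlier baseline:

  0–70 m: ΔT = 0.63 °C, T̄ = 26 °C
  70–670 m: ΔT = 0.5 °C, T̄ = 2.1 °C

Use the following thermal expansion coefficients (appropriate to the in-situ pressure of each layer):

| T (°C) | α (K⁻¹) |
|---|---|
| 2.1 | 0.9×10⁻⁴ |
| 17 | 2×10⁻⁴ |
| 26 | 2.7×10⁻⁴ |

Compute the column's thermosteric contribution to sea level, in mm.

38.9 mm

Layer 1 at 26 °C → α = 2.7×10⁻⁴ K⁻¹
Layer 2 at 2.1 °C → α = 0.9×10⁻⁴ K⁻¹
Layer 1: 2.7×10⁻⁴ × 0.63 × 70 = 0.011907 m
Layer 2: 0.5 × 0.9×10⁻⁴ × 600 = 0.02700 m
Δh = 0.011907 + 0.02700 = 0.038907 m ≈ 38.9 mm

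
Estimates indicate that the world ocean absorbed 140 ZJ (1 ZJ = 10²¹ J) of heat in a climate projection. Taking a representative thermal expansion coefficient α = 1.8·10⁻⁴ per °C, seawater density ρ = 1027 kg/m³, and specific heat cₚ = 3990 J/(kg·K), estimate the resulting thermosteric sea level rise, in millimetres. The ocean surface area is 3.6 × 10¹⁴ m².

Per unit area: Q = 140×10²¹ / (3.6×10¹⁴) ≈ 3.889×10⁸ J/m²
Δh = αQ/(ρcₚ) = 1.8×10⁻⁴ × 3.889×10⁸ / (1027 × 3990) ≈ 0.017083 m

17 mm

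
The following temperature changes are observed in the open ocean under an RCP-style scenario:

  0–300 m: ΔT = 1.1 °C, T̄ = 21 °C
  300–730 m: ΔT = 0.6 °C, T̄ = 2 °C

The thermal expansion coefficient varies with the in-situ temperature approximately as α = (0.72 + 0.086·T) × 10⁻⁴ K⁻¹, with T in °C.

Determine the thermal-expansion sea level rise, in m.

0.106 m of thermosteric rise

Layer 1: α = (0.72 + 0.086×21)×10⁻⁴ = 2.526×10⁻⁴ K⁻¹
Layer 2: α = (0.72 + 0.086×2)×10⁻⁴ = 0.892×10⁻⁴ K⁻¹
Layer 1: 1.1 × 300 × 2.526×10⁻⁴ = 0.083358 m
430 × 0.892×10⁻⁴ × 0.6 = 0.0230136 m
Δh = 0.083358 + 0.0230136 = 0.1063716 m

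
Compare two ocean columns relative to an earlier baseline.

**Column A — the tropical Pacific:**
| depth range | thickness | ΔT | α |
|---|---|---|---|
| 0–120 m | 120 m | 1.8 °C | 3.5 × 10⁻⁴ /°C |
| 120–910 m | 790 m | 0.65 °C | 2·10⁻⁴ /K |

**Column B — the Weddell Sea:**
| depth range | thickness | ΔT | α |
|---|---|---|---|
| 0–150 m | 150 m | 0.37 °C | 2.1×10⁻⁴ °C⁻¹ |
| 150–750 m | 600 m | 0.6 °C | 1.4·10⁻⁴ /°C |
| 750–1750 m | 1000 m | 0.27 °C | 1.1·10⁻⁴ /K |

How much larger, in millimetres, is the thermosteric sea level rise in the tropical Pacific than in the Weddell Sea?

Δh_A − Δh_B ≈ 87 mm

A 0–120 m: 120 × 1.8 × 3.5×10⁻⁴ = 0.07560 m
A 120–910 m: 2×10⁻⁴ × 790 × 0.65 = 0.10270 m
A total: 0.17830 m
B 150 × 2.1×10⁻⁴ × 0.37 = 0.011655 m
B Layer 2: 1.4×10⁻⁴ × 0.6 × 600 = 0.05040 m
B 750–1750 m: 1.1×10⁻⁴ × 0.27 × 1000 = 0.02970 m
B total: 0.091755 m
Difference: 0.17830 − 0.091755 = 0.086545 m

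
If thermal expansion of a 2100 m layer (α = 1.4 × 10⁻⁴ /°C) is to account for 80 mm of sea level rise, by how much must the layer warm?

0.272 °C

ΔT = Δh/(αH) = 0.08 / (1.4×10⁻⁴ × 2100) ≈ 0.2721 °C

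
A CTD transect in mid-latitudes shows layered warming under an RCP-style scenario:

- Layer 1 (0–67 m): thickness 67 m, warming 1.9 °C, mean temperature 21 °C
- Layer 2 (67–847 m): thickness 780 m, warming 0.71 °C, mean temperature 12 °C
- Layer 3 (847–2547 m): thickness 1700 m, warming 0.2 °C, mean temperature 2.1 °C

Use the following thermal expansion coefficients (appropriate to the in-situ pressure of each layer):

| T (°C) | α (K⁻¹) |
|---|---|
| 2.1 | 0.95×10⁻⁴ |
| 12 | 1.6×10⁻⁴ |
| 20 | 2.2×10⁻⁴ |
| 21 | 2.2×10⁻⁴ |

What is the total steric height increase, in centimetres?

Layer 1 at 21 °C → α = 2.2×10⁻⁴ K⁻¹
Layer 2 at 12 °C → α = 1.6×10⁻⁴ K⁻¹
Layer 3 at 2.1 °C → α = 0.95×10⁻⁴ K⁻¹
67 × 2.2×10⁻⁴ × 1.9 = 0.028006 m
Layer 2: 1.6×10⁻⁴ × 0.71 × 780 = 0.088608 m
Layer 3: 0.2 × 1700 × 0.95×10⁻⁴ = 0.03230 m
Δh = 0.028006 + 0.088608 + 0.03230 = 0.148914 m

Δh ≈ 14.9 cm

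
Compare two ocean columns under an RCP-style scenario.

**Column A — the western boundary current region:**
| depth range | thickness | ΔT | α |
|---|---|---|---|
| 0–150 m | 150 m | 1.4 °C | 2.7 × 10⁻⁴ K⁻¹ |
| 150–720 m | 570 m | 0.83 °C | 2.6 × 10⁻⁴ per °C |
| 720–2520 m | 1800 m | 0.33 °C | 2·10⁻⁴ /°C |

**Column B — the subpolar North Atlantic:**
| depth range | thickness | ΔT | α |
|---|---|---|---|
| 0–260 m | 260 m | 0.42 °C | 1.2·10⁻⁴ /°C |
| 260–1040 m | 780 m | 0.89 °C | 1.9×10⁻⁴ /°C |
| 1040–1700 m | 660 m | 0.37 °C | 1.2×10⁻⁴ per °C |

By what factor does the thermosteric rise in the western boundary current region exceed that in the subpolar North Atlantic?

A 0–150 m: 150 × 1.4 × 2.7×10⁻⁴ = 0.05670 m
A 570 × 0.83 × 2.6×10⁻⁴ = 0.123006 m
A 720–2520 m: 2×10⁻⁴ × 1800 × 0.33 = 0.11880 m
A total: 0.298506 m
B 0.42 × 1.2×10⁻⁴ × 260 = 0.013104 m
B 0.89 × 1.9×10⁻⁴ × 780 = 0.131898 m
B 660 × 0.37 × 1.2×10⁻⁴ = 0.029304 m
B total: 0.174306 m
Ratio: 0.298506 / 0.174306 ≈ 1.713

≈ 1.71×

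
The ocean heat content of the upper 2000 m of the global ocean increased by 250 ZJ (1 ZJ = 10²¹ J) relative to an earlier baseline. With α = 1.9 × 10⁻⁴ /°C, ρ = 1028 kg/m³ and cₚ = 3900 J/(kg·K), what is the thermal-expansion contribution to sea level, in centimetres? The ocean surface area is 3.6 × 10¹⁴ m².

about 3.3 cm

Per unit area: Q = 250×10²¹ / (3.6×10¹⁴) ≈ 6.944×10⁸ J/m²
Δh = αQ/(ρcₚ) = 1.9×10⁻⁴ × 6.944×10⁸ / (1028 × 3900) ≈ 0.032908 m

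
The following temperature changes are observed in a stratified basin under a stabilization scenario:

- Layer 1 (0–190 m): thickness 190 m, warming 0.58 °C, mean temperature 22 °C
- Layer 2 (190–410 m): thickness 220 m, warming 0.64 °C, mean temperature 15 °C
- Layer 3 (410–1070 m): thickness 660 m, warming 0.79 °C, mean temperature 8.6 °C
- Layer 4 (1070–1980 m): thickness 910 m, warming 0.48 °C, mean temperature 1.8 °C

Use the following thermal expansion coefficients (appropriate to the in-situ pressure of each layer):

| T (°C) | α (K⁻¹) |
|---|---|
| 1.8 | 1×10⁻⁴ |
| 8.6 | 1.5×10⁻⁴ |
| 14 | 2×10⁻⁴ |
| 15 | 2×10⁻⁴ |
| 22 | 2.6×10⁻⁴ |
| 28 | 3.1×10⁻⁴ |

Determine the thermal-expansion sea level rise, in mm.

Layer 1 at 22 °C → α = 2.6×10⁻⁴ K⁻¹
Layer 2 at 15 °C → α = 2×10⁻⁴ K⁻¹
Layer 3 at 8.6 °C → α = 1.5×10⁻⁴ K⁻¹
Layer 4 at 1.8 °C → α = 1×10⁻⁴ K⁻¹
0–190 m: 0.58 × 190 × 2.6×10⁻⁴ = 0.028652 m
190–410 m: 2×10⁻⁴ × 0.64 × 220 = 0.02816 m
0.79 × 660 × 1.5×10⁻⁴ = 0.07821 m
910 × 1×10⁻⁴ × 0.48 = 0.04368 m
Δh = 0.028652 + 0.02816 + 0.07821 + 0.04368 = 0.178702 m

about 179 mm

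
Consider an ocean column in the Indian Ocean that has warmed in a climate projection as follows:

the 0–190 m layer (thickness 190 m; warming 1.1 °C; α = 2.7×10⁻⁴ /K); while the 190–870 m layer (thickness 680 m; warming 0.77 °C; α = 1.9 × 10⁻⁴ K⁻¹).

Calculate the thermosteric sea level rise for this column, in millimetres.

0–190 m: 190 × 2.7×10⁻⁴ × 1.1 = 0.05643 m
680 × 1.9×10⁻⁴ × 0.77 = 0.099484 m
Δh = 0.05643 + 0.099484 = 0.155914 m ≈ 156 mm

Δh ≈ 156 mm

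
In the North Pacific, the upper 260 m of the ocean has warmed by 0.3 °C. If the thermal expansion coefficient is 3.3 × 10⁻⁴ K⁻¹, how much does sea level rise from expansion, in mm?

Δh = αΔT·H = 3.3×10⁻⁴ × 0.3 × 260 = 0.02574 m

26 mm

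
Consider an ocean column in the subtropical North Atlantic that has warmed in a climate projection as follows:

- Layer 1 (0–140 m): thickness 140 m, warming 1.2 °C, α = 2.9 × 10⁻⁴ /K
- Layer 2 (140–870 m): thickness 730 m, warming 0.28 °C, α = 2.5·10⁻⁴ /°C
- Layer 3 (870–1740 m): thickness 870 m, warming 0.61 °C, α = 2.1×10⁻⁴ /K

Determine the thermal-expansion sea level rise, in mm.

Layer 1: 2.9×10⁻⁴ × 140 × 1.2 = 0.04872 m
140–870 m: 0.28 × 730 × 2.5×10⁻⁴ = 0.05110 m
870–1740 m: 0.61 × 2.1×10⁻⁴ × 870 = 0.111447 m
Δh = 0.04872 + 0.05110 + 0.111447 = 0.211267 m

211 mm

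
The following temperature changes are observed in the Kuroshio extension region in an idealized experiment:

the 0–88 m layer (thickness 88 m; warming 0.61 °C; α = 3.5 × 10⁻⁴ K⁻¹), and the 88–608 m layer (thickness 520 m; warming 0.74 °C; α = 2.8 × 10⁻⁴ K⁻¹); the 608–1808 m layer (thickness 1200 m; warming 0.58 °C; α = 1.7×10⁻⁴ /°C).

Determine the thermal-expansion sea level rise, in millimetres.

0–88 m: 0.61 × 3.5×10⁻⁴ × 88 = 0.018788 m
88–608 m: 2.8×10⁻⁴ × 0.74 × 520 = 0.107744 m
Layer 3: 0.58 × 1200 × 1.7×10⁻⁴ = 0.11832 m
Δh = 0.018788 + 0.107744 + 0.11832 = 0.244852 m

Δh = 245 mm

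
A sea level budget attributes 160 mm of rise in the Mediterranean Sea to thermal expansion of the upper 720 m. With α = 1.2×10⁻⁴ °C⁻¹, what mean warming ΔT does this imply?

about 1.9 °C

ΔT = Δh/(αH) = 0.16 / (1.2×10⁻⁴ × 720) ≈ 1.852 °C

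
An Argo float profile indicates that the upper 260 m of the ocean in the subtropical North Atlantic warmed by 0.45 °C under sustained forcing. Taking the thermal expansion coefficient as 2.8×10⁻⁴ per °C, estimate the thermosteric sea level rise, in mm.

Δh = αΔT·H = 2.8×10⁻⁴ × 0.45 × 260 = 0.03276 m

Δh = 32.8 mm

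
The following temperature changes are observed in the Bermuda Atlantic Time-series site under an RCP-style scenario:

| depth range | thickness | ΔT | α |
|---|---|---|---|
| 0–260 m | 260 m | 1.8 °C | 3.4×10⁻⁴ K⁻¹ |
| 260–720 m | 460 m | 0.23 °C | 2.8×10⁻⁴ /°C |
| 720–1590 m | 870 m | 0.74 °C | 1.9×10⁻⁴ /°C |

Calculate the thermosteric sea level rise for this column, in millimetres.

Layer 1: 260 × 3.4×10⁻⁴ × 1.8 = 0.15912 m
Layer 2: 2.8×10⁻⁴ × 0.23 × 460 = 0.029624 m
Layer 3: 870 × 1.9×10⁻⁴ × 0.74 = 0.122322 m
Δh = 0.15912 + 0.029624 + 0.122322 = 0.311066 m ≈ 310 mm

310 mm of thermosteric rise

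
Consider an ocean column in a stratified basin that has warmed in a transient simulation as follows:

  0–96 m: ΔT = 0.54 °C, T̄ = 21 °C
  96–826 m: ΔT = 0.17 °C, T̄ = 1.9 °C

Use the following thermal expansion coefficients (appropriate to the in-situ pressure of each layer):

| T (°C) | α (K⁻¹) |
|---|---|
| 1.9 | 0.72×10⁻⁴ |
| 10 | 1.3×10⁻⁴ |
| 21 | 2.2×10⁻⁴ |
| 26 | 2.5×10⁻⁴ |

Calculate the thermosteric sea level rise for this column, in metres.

Δh = 0.020 m

Layer 1 at 21 °C → α = 2.2×10⁻⁴ K⁻¹
Layer 2 at 1.9 °C → α = 0.72×10⁻⁴ K⁻¹
96 × 2.2×10⁻⁴ × 0.54 = 0.0114048 m
96–826 m: 0.72×10⁻⁴ × 0.17 × 730 = 0.0089352 m
Δh = 0.0114048 + 0.0089352 = 0.02034 m ≈ 0.020 m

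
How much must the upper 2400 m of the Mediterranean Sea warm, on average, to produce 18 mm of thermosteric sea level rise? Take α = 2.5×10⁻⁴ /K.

0.0300 °C

ΔT = Δh/(αH) = 0.018 / (2.5×10⁻⁴ × 2400) = 0.03000 °C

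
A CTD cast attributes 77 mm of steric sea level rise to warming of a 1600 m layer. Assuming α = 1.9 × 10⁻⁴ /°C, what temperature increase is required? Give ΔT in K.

0.25 K

ΔT = Δh/(αH) = 0.077 / (1.9×10⁻⁴ × 1600) ≈ 0.2533 K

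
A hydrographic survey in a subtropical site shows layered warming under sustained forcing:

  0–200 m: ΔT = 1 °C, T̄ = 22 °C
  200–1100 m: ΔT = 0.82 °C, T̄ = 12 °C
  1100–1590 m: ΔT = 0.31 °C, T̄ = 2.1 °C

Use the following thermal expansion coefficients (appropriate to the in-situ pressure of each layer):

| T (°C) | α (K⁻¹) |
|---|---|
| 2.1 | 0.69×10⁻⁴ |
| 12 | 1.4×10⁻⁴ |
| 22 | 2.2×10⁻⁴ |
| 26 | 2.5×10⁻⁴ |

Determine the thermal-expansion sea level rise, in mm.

160 mm of thermosteric rise

Layer 1 at 22 °C → α = 2.2×10⁻⁴ K⁻¹
Layer 2 at 12 °C → α = 1.4×10⁻⁴ K⁻¹
Layer 3 at 2.1 °C → α = 0.69×10⁻⁴ K⁻¹
0–200 m: 1 × 200 × 2.2×10⁻⁴ = 0.04400 m
200–1100 m: 1.4×10⁻⁴ × 900 × 0.82 = 0.10332 m
1100–1590 m: 0.31 × 490 × 0.69×10⁻⁴ = 0.0104811 m
Δh = 0.04400 + 0.10332 + 0.0104811 = 0.1578011 m ≈ 160 mm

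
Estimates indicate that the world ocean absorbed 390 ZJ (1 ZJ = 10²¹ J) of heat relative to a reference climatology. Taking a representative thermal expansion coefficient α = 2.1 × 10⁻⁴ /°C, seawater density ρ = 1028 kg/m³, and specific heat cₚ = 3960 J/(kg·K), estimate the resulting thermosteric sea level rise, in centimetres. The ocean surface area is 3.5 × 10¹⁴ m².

5.75 cm

Per unit area: Q = 390×10²¹ / (3.5×10¹⁴) ≈ 1.114×10⁹ J/m²
Δh = αQ/(ρcₚ) = 2.1×10⁻⁴ × 1.114×10⁹ / (1028 × 3960) ≈ 0.057467 m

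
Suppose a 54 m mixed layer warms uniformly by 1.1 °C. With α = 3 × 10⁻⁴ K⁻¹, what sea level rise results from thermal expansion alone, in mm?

17.8 mm of thermosteric rise

Δh = αΔT·H = 3×10⁻⁴ × 1.1 × 54 = 0.01782 m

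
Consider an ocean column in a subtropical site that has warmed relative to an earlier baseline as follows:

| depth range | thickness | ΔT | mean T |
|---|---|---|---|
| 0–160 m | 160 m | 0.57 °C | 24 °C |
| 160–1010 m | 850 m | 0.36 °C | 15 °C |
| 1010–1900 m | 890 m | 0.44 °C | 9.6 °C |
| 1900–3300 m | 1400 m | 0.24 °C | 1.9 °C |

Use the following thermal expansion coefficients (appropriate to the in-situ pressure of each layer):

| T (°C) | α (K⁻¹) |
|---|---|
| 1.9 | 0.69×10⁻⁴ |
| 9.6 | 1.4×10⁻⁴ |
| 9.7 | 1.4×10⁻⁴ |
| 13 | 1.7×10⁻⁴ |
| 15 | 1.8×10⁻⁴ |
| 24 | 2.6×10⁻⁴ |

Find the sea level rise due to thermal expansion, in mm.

about 160 mm

Layer 1 at 24 °C → α = 2.6×10⁻⁴ K⁻¹
Layer 2 at 15 °C → α = 1.8×10⁻⁴ K⁻¹
Layer 3 at 9.6 °C → α = 1.4×10⁻⁴ K⁻¹
Layer 4 at 1.9 °C → α = 0.69×10⁻⁴ K⁻¹
2.6×10⁻⁴ × 0.57 × 160 = 0.023712 m
Layer 2: 1.8×10⁻⁴ × 850 × 0.36 = 0.05508 m
1010–1900 m: 890 × 1.4×10⁻⁴ × 0.44 = 0.054824 m
Layer 4: 1400 × 0.69×10⁻⁴ × 0.24 = 0.023184 m
Δh = 0.023712 + 0.05508 + 0.054824 + 0.023184 = 0.15680 m ≈ 160 mm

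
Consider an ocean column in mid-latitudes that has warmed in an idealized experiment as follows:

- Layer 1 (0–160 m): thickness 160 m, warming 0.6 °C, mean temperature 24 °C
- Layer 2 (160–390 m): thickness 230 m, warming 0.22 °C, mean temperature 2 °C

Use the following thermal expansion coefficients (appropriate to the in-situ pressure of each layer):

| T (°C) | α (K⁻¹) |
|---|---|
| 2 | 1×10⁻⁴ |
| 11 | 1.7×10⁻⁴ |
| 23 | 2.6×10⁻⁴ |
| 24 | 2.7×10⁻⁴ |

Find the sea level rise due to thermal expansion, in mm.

Layer 1 at 24 °C → α = 2.7×10⁻⁴ K⁻¹
Layer 2 at 2 °C → α = 1×10⁻⁴ K⁻¹
160 × 2.7×10⁻⁴ × 0.6 = 0.02592 m
160–390 m: 0.22 × 1×10⁻⁴ × 230 = 0.00506 m
Δh = 0.02592 + 0.00506 = 0.03098 m

31 mm of thermosteric rise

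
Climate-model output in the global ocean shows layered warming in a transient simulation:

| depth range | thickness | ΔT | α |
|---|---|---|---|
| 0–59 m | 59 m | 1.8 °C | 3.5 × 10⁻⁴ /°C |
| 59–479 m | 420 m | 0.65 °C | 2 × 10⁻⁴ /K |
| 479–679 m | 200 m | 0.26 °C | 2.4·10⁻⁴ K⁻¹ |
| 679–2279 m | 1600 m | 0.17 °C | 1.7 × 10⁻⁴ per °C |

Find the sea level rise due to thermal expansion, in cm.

3.5×10⁻⁴ × 59 × 1.8 = 0.03717 m
420 × 2×10⁻⁴ × 0.65 = 0.05460 m
479–679 m: 2.4×10⁻⁴ × 0.26 × 200 = 0.01248 m
Layer 4: 0.17 × 1.7×10⁻⁴ × 1600 = 0.04624 m
Δh = 0.03717 + 0.05460 + 0.01248 + 0.04624 = 0.15049 m

Δh = 15.0 cm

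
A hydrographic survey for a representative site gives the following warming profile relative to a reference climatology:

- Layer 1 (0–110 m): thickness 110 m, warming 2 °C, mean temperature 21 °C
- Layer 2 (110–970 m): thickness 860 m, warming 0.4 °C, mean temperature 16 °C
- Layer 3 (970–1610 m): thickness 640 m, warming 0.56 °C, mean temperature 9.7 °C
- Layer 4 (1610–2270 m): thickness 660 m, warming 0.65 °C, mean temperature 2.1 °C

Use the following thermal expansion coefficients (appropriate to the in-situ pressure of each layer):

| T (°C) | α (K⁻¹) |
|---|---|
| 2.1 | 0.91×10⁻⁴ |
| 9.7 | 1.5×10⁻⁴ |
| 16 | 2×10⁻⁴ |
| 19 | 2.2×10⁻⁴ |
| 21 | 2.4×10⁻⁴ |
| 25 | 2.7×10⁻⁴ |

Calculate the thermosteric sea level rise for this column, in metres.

Layer 1 at 21 °C → α = 2.4×10⁻⁴ K⁻¹
Layer 2 at 16 °C → α = 2×10⁻⁴ K⁻¹
Layer 3 at 9.7 °C → α = 1.5×10⁻⁴ K⁻¹
Layer 4 at 2.1 °C → α = 0.91×10⁻⁴ K⁻¹
2 × 110 × 2.4×10⁻⁴ = 0.05280 m
860 × 2×10⁻⁴ × 0.4 = 0.06880 m
970–1610 m: 640 × 0.56 × 1.5×10⁻⁴ = 0.05376 m
660 × 0.91×10⁻⁴ × 0.65 = 0.039039 m
Δh = 0.05280 + 0.06880 + 0.05376 + 0.039039 = 0.214399 m

0.214 m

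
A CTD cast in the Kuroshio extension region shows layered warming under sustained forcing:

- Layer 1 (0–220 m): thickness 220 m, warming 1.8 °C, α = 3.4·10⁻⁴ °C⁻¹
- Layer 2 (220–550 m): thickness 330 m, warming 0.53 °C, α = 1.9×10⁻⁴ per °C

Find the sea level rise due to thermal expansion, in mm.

Layer 1: 1.8 × 3.4×10⁻⁴ × 220 = 0.13464 m
Layer 2: 1.9×10⁻⁴ × 0.53 × 330 = 0.033231 m
Δh = 0.13464 + 0.033231 = 0.167871 m ≈ 168 mm

about 168 mm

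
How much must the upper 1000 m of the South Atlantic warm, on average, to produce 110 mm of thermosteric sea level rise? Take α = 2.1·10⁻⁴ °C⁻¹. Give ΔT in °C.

ΔT ≈ 0.524 °C

ΔT = Δh/(αH) = 0.11 / (2.1×10⁻⁴ × 1000) ≈ 0.5238 °C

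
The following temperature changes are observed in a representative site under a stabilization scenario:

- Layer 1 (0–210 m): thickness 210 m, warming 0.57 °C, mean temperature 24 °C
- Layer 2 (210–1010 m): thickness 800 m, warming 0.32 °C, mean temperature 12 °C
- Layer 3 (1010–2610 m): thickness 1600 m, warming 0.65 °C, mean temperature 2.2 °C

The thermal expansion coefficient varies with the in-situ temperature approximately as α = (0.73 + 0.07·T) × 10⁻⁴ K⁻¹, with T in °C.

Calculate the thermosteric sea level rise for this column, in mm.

Δh ≈ 161 mm

Layer 1: α = (0.73 + 0.07×24)×10⁻⁴ = 2.41×10⁻⁴ K⁻¹
Layer 2: α = (0.73 + 0.07×12)×10⁻⁴ = 1.57×10⁻⁴ K⁻¹
Layer 3: α = (0.73 + 0.07×2.2)×10⁻⁴ = 0.884×10⁻⁴ K⁻¹
0.57 × 210 × 2.41×10⁻⁴ = 0.0288477 m
210–1010 m: 1.57×10⁻⁴ × 0.32 × 800 = 0.040192 m
Layer 3: 0.65 × 1600 × 0.884×10⁻⁴ = 0.091936 m
Δh = 0.0288477 + 0.040192 + 0.091936 = 0.1609757 m ≈ 161 mm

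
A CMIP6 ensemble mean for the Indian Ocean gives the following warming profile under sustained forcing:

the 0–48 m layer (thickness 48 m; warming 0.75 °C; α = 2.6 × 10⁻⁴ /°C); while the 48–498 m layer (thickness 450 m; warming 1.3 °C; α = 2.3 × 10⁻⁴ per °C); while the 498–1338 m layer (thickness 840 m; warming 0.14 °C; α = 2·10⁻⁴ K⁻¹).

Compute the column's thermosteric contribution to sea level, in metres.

0–48 m: 0.75 × 48 × 2.6×10⁻⁴ = 0.00936 m
Layer 2: 2.3×10⁻⁴ × 1.3 × 450 = 0.13455 m
Layer 3: 840 × 2×10⁻⁴ × 0.14 = 0.02352 m
Δh = 0.00936 + 0.13455 + 0.02352 = 0.16743 m

0.167 m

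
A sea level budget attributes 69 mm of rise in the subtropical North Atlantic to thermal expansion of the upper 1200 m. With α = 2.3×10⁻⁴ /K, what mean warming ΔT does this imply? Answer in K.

ΔT = Δh/(αH) = 0.069 / (2.3×10⁻⁴ × 1200) = 0.2500 K

about 0.250 K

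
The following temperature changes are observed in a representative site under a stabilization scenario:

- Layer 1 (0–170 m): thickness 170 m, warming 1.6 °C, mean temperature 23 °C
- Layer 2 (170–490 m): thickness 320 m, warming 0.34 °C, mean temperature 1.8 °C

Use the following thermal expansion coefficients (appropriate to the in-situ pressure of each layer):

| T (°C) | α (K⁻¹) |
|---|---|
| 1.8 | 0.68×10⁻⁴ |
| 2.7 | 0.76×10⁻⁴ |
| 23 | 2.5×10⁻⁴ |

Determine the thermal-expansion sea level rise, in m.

Δh ≈ 0.0754 m

Layer 1 at 23 °C → α = 2.5×10⁻⁴ K⁻¹
Layer 2 at 1.8 °C → α = 0.68×10⁻⁴ K⁻¹
1.6 × 2.5×10⁻⁴ × 170 = 0.06800 m
320 × 0.34 × 0.68×10⁻⁴ = 0.0073984 m
Δh = 0.06800 + 0.0073984 = 0.0753984 m ≈ 0.0754 m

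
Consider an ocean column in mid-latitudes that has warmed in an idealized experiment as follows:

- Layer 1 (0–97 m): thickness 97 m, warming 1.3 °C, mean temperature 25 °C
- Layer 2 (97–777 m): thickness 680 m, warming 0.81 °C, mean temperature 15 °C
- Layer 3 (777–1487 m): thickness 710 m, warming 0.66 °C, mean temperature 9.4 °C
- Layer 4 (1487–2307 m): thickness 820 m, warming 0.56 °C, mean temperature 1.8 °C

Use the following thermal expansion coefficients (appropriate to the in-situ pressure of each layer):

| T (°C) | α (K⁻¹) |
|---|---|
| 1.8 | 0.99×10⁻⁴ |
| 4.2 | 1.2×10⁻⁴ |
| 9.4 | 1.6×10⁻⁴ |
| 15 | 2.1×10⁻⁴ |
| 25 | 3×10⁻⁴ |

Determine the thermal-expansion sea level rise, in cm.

27.4 cm

Layer 1 at 25 °C → α = 3×10⁻⁴ K⁻¹
Layer 2 at 15 °C → α = 2.1×10⁻⁴ K⁻¹
Layer 3 at 9.4 °C → α = 1.6×10⁻⁴ K⁻¹
Layer 4 at 1.8 °C → α = 0.99×10⁻⁴ K⁻¹
Layer 1: 97 × 3×10⁻⁴ × 1.3 = 0.03783 m
0.81 × 2.1×10⁻⁴ × 680 = 0.115668 m
777–1487 m: 0.66 × 1.6×10⁻⁴ × 710 = 0.074976 m
1487–2307 m: 0.99×10⁻⁴ × 820 × 0.56 = 0.0454608 m
Δh = 0.03783 + 0.115668 + 0.074976 + 0.0454608 = 0.2739348 m ≈ 27.4 cm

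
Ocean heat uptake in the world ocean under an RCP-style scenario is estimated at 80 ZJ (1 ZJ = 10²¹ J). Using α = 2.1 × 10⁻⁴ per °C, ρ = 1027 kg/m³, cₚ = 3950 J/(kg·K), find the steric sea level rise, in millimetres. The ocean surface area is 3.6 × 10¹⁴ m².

Δh ≈ 12 mm

Per unit area: Q = 80×10²¹ / (3.6×10¹⁴) ≈ 2.222×10⁸ J/m²
Δh = αQ/(ρcₚ) = 2.1×10⁻⁴ × 2.222×10⁸ / (1027 × 3950) ≈ 0.011503 m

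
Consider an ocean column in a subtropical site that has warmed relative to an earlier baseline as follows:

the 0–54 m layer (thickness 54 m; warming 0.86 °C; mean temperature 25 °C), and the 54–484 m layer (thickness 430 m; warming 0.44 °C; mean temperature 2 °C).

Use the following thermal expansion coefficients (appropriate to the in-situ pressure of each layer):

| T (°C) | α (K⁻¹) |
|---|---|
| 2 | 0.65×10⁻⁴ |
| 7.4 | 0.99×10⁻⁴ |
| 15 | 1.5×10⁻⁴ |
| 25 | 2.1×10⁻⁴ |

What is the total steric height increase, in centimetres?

Layer 1 at 25 °C → α = 2.1×10⁻⁴ K⁻¹
Layer 2 at 2 °C → α = 0.65×10⁻⁴ K⁻¹
54 × 2.1×10⁻⁴ × 0.86 = 0.0097524 m
54–484 m: 430 × 0.44 × 0.65×10⁻⁴ = 0.012298 m
Δh = 0.0097524 + 0.012298 = 0.0220504 m

Δh ≈ 2.21 cm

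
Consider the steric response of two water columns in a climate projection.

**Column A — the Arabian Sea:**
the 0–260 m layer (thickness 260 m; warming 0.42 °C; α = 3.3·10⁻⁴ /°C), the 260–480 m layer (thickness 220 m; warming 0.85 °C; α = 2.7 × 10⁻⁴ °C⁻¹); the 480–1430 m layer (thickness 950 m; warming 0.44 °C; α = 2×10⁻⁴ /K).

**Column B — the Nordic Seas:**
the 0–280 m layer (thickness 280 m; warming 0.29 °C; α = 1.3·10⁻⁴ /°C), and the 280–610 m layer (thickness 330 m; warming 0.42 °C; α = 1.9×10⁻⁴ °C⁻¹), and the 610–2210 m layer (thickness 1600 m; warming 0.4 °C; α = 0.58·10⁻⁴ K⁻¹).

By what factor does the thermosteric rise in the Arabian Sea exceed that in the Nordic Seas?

A 0–260 m: 260 × 0.42 × 3.3×10⁻⁴ = 0.036036 m
A 2.7×10⁻⁴ × 0.85 × 220 = 0.05049 m
A Layer 3: 950 × 0.44 × 2×10⁻⁴ = 0.08360 m
A total: 0.170126 m
B 0.29 × 1.3×10⁻⁴ × 280 = 0.010556 m
B 0.42 × 330 × 1.9×10⁻⁴ = 0.026334 m
B 1600 × 0.4 × 0.58×10⁻⁴ = 0.03712 m
B total: 0.07401 m
Ratio: 0.170126 / 0.07401 ≈ 2.299

2.30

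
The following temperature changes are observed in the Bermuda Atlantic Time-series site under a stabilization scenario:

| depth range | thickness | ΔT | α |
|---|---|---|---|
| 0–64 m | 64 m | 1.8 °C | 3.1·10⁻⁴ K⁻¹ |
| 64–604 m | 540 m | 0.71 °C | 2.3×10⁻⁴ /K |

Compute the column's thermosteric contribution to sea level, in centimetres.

Layer 1: 3.1×10⁻⁴ × 1.8 × 64 = 0.035712 m
540 × 0.71 × 2.3×10⁻⁴ = 0.088182 m
Δh = 0.035712 + 0.088182 = 0.123894 m

Δh = 12 cm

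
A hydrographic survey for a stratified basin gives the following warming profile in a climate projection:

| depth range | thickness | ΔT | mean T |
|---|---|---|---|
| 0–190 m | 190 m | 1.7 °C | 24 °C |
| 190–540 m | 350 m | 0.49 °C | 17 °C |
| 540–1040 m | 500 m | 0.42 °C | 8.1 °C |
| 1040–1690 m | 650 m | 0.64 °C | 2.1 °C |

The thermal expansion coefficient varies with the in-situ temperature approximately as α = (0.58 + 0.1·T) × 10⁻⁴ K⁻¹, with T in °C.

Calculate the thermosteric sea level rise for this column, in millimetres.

Layer 1: α = (0.58 + 0.1×24)×10⁻⁴ = 2.98×10⁻⁴ K⁻¹
Layer 2: α = (0.58 + 0.1×17)×10⁻⁴ = 2.28×10⁻⁴ K⁻¹
Layer 3: α = (0.58 + 0.1×8.1)×10⁻⁴ = 1.39×10⁻⁴ K⁻¹
Layer 4: α = (0.58 + 0.1×2.1)×10⁻⁴ = 0.79×10⁻⁴ K⁻¹
0–190 m: 2.98×10⁻⁴ × 190 × 1.7 = 0.096254 m
Layer 2: 0.49 × 350 × 2.28×10⁻⁴ = 0.039102 m
Layer 3: 0.42 × 1.39×10⁻⁴ × 500 = 0.02919 m
0.79×10⁻⁴ × 0.64 × 650 = 0.032864 m
Δh = 0.096254 + 0.039102 + 0.02919 + 0.032864 = 0.19741 m ≈ 197 mm

Δh ≈ 197 mm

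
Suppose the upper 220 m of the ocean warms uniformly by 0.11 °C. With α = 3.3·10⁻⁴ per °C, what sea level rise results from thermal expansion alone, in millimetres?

Δh = αΔT·H = 3.3×10⁻⁴ × 0.11 × 220 = 0.007986 m

8.0 mm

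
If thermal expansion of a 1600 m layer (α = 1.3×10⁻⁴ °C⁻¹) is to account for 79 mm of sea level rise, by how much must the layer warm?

ΔT = Δh/(αH) = 0.079 / (1.3×10⁻⁴ × 1600) ≈ 0.3798 K

0.380 K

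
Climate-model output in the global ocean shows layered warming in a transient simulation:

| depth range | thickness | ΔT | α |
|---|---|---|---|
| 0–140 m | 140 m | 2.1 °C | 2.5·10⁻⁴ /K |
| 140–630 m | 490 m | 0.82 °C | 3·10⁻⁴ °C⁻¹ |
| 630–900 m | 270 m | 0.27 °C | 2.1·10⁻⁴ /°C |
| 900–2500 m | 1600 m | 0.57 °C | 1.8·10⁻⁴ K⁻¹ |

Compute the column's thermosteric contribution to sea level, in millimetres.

374 mm of thermosteric rise

0–140 m: 2.5×10⁻⁴ × 2.1 × 140 = 0.07350 m
3×10⁻⁴ × 490 × 0.82 = 0.12054 m
Layer 3: 270 × 0.27 × 2.1×10⁻⁴ = 0.015309 m
Layer 4: 1.8×10⁻⁴ × 1600 × 0.57 = 0.16416 m
Δh = 0.07350 + 0.12054 + 0.015309 + 0.16416 = 0.373509 m ≈ 374 mm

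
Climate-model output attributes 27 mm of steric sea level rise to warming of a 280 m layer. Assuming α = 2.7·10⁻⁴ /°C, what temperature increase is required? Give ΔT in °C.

0.36 °C

ΔT = Δh/(αH) = 0.027 / (2.7×10⁻⁴ × 280) ≈ 0.3571 °C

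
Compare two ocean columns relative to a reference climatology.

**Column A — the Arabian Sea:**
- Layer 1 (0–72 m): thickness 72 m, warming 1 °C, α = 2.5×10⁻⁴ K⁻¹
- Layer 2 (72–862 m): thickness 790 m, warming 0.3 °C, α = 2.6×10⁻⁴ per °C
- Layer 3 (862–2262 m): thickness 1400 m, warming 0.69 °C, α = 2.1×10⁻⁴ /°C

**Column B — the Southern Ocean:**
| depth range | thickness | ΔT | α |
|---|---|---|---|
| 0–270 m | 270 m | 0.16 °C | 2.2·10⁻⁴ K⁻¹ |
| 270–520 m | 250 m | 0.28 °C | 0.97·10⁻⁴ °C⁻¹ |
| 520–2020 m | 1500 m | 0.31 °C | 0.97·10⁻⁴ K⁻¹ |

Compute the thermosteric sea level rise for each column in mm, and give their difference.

A: 282 mm; B: 61.4 mm; difference 221 mm

A 0–72 m: 1 × 2.5×10⁻⁴ × 72 = 0.01800 m
A 790 × 2.6×10⁻⁴ × 0.3 = 0.06162 m
A 2.1×10⁻⁴ × 1400 × 0.69 = 0.20286 m
A total: 0.28248 m
B 0–270 m: 2.2×10⁻⁴ × 270 × 0.16 = 0.009504 m
B 250 × 0.97×10⁻⁴ × 0.28 = 0.00679 m
B 0.31 × 0.97×10⁻⁴ × 1500 = 0.045105 m
B total: 0.061399 m
Difference: 0.28248 − 0.061399 = 0.221081 m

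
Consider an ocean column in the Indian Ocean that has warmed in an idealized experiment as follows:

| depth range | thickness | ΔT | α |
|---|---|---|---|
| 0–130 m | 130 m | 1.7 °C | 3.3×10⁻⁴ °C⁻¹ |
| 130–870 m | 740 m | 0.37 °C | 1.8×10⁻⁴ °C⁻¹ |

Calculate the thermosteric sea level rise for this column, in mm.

0–130 m: 1.7 × 3.3×10⁻⁴ × 130 = 0.07293 m
130–870 m: 1.8×10⁻⁴ × 740 × 0.37 = 0.049284 m
Δh = 0.07293 + 0.049284 = 0.122214 m

Δh ≈ 122 mm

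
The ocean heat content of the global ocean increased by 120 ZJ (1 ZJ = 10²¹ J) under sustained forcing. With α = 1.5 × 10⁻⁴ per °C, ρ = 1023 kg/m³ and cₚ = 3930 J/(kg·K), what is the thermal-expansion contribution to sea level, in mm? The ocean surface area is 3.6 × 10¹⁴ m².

Δh = 12.4 mm

Per unit area: Q = 120×10²¹ / (3.6×10¹⁴) ≈ 3.333×10⁸ J/m²
Δh = αQ/(ρcₚ) = 1.5×10⁻⁴ × 3.333×10⁸ / (1023 × 3930) ≈ 0.012435 m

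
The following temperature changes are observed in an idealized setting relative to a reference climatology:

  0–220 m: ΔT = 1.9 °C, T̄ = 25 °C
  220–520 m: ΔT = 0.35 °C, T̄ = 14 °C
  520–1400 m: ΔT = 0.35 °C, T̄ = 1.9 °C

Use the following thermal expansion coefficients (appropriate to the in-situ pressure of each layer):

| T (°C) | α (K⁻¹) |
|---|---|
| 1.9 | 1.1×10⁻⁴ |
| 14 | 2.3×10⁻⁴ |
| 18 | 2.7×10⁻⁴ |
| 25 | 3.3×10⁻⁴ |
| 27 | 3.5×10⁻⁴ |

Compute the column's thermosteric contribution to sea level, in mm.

196 mm of thermosteric rise

Layer 1 at 25 °C → α = 3.3×10⁻⁴ K⁻¹
Layer 2 at 14 °C → α = 2.3×10⁻⁴ K⁻¹
Layer 3 at 1.9 °C → α = 1.1×10⁻⁴ K⁻¹
1.9 × 3.3×10⁻⁴ × 220 = 0.13794 m
300 × 2.3×10⁻⁴ × 0.35 = 0.02415 m
520–1400 m: 0.35 × 1.1×10⁻⁴ × 880 = 0.03388 m
Δh = 0.13794 + 0.02415 + 0.03388 = 0.19597 m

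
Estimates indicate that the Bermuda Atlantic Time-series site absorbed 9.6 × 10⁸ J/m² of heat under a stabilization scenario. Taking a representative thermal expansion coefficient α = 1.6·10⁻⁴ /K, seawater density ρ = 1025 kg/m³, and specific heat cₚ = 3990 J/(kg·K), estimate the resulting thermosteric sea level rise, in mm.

about 38 mm

Δh = αQ/(ρcₚ) = 1.6×10⁻⁴ × 9.6×10⁸ / (1025 × 3990) ≈ 0.037557 m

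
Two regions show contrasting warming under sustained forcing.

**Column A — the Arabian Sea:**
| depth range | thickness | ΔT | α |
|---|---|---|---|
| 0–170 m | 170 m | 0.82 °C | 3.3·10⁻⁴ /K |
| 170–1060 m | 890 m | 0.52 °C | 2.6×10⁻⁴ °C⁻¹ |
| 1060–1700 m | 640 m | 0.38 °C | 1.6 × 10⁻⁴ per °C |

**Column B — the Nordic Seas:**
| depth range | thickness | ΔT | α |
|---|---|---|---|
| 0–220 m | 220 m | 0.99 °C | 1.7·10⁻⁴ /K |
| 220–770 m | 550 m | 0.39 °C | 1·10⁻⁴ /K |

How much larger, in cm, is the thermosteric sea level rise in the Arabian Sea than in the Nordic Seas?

Δh_A − Δh_B ≈ 14.7 cm

A 170 × 0.82 × 3.3×10⁻⁴ = 0.046002 m
A 2.6×10⁻⁴ × 890 × 0.52 = 0.120328 m
A 0.38 × 1.6×10⁻⁴ × 640 = 0.038912 m
A total: 0.205242 m
B 1.7×10⁻⁴ × 0.99 × 220 = 0.037026 m
B 220–770 m: 1×10⁻⁴ × 550 × 0.39 = 0.02145 m
B total: 0.058476 m
Difference: 0.205242 − 0.058476 = 0.146766 m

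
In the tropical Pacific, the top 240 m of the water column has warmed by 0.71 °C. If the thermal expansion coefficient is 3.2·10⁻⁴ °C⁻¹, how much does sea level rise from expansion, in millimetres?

Δh ≈ 54.5 mm

Δh = αΔT·H = 3.2×10⁻⁴ × 0.71 × 240 = 0.054528 m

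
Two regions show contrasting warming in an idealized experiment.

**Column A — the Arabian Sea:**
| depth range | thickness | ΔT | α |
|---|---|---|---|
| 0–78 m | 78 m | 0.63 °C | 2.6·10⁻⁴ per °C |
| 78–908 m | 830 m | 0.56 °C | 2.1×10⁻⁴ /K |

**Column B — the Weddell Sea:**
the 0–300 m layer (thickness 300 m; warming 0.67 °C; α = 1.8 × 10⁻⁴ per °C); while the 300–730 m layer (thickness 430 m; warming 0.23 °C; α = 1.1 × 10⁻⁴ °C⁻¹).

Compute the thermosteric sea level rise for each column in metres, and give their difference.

Δh_A ≈ 0.110 m, Δh_B ≈ 0.0471 m; difference ≈ 0.0633 m

A 0–78 m: 78 × 0.63 × 2.6×10⁻⁴ = 0.0127764 m
A Layer 2: 2.1×10⁻⁴ × 0.56 × 830 = 0.097608 m
A total: 0.1103844 m
B 0–300 m: 0.67 × 1.8×10⁻⁴ × 300 = 0.03618 m
B 300–730 m: 1.1×10⁻⁴ × 0.23 × 430 = 0.010879 m
B total: 0.047059 m
Difference: 0.1103844 − 0.047059 = 0.0633254 m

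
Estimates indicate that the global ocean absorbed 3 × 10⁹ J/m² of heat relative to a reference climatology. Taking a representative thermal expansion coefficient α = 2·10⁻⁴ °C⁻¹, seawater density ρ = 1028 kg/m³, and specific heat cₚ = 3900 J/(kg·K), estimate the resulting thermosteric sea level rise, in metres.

about 0.150 m

Δh = αQ/(ρcₚ) = 2×10⁻⁴ × 3×10⁹ / (1028 × 3900) ≈ 0.14966 m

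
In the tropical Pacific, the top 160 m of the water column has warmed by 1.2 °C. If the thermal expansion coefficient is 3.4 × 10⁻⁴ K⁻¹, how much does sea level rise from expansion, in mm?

Δh = αΔT·H = 3.4×10⁻⁴ × 1.2 × 160 = 0.06528 m

Δh ≈ 65 mm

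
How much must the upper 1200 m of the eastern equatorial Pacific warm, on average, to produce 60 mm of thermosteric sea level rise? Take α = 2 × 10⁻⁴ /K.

ΔT = Δh/(αH) = 0.06 / (2×10⁻⁴ × 1200) = 0.2500 °C

ΔT ≈ 0.25 °C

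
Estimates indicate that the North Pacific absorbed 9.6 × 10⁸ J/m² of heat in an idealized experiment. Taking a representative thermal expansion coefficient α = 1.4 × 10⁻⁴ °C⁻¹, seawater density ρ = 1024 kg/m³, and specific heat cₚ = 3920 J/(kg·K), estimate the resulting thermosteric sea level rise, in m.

Δh = αQ/(ρcₚ) = 1.4×10⁻⁴ × 9.6×10⁸ / (1024 × 3920) ≈ 0.033482 m

Δh = 0.0335 m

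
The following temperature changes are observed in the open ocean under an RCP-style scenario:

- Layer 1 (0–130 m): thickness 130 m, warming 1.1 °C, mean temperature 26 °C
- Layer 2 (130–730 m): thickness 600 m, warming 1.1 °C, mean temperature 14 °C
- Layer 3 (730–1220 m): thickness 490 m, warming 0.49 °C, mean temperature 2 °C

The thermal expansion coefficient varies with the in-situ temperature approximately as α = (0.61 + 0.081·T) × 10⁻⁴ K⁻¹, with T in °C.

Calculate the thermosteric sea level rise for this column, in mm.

about 172 mm

Layer 1: α = (0.61 + 0.081×26)×10⁻⁴ = 2.716×10⁻⁴ K⁻¹
Layer 2: α = (0.61 + 0.081×14)×10⁻⁴ = 1.744×10⁻⁴ K⁻¹
Layer 3: α = (0.61 + 0.081×2)×10⁻⁴ = 0.772×10⁻⁴ K⁻¹
0–130 m: 1.1 × 2.716×10⁻⁴ × 130 = 0.0388388 m
Layer 2: 1.1 × 1.744×10⁻⁴ × 600 = 0.115104 m
Layer 3: 490 × 0.772×10⁻⁴ × 0.49 = 0.01853572 m
Δh = 0.0388388 + 0.115104 + 0.01853572 = 0.17247852 m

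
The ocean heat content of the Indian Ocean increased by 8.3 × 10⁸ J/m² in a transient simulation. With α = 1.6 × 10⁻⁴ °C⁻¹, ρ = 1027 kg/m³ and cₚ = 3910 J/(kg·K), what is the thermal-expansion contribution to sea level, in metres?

about 0.0331 m

Δh = αQ/(ρcₚ) = 1.6×10⁻⁴ × 8.3×10⁸ / (1027 × 3910) ≈ 0.033071 m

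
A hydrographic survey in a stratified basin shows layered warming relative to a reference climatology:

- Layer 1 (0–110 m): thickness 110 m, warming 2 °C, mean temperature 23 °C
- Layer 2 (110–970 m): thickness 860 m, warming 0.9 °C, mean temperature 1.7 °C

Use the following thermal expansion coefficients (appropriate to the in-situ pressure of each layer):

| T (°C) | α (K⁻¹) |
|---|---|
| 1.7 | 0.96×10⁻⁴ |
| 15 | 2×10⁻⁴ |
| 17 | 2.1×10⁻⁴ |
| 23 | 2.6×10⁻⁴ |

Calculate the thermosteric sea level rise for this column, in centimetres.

about 13.2 cm

Layer 1 at 23 °C → α = 2.6×10⁻⁴ K⁻¹
Layer 2 at 1.7 °C → α = 0.96×10⁻⁴ K⁻¹
Layer 1: 2.6×10⁻⁴ × 110 × 2 = 0.05720 m
Layer 2: 860 × 0.9 × 0.96×10⁻⁴ = 0.074304 m
Δh = 0.05720 + 0.074304 = 0.131504 m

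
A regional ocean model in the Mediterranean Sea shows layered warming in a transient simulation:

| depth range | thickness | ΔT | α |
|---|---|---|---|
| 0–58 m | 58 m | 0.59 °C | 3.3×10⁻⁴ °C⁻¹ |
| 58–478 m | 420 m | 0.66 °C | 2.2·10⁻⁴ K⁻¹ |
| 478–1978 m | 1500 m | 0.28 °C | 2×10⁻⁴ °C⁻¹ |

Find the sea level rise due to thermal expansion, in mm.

0–58 m: 0.59 × 58 × 3.3×10⁻⁴ = 0.0112926 m
58–478 m: 2.2×10⁻⁴ × 0.66 × 420 = 0.060984 m
1500 × 0.28 × 2×10⁻⁴ = 0.08400 m
Δh = 0.0112926 + 0.060984 + 0.08400 = 0.1562766 m ≈ 156 mm

about 156 mm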